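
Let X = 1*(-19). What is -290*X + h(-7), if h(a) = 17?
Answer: 5527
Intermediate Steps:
X = -19
-290*X + h(-7) = -290*(-19) + 17 = 5510 + 17 = 5527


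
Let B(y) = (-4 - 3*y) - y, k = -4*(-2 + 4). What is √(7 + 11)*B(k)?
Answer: 84*√2 ≈ 118.79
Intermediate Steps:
k = -8 (k = -4*2 = -8)
B(y) = -4 - 4*y (B(y) = (-4 - 3*y) - y = -4 - 4*y)
√(7 + 11)*B(k) = √(7 + 11)*(-4 - 4*(-8)) = √18*(-4 + 32) = (3*√2)*28 = 84*√2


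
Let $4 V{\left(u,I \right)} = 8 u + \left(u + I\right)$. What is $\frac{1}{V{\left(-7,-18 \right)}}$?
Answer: $- \frac{4}{81} \approx -0.049383$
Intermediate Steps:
$V{\left(u,I \right)} = \frac{I}{4} + \frac{9 u}{4}$ ($V{\left(u,I \right)} = \frac{8 u + \left(u + I\right)}{4} = \frac{8 u + \left(I + u\right)}{4} = \frac{I + 9 u}{4} = \frac{I}{4} + \frac{9 u}{4}$)
$\frac{1}{V{\left(-7,-18 \right)}} = \frac{1}{\frac{1}{4} \left(-18\right) + \frac{9}{4} \left(-7\right)} = \frac{1}{- \frac{9}{2} - \frac{63}{4}} = \frac{1}{- \frac{81}{4}} = - \frac{4}{81}$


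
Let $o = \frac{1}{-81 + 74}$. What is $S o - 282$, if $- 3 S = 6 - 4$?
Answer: $- \frac{5920}{21} \approx -281.9$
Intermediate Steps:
$S = - \frac{2}{3}$ ($S = - \frac{6 - 4}{3} = \left(- \frac{1}{3}\right) 2 = - \frac{2}{3} \approx -0.66667$)
$o = - \frac{1}{7}$ ($o = \frac{1}{-7} = - \frac{1}{7} \approx -0.14286$)
$S o - 282 = \left(- \frac{2}{3}\right) \left(- \frac{1}{7}\right) - 282 = \frac{2}{21} - 282 = - \frac{5920}{21}$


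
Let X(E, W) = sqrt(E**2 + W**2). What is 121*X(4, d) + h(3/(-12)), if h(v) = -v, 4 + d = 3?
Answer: 1/4 + 121*sqrt(17) ≈ 499.15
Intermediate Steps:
d = -1 (d = -4 + 3 = -1)
121*X(4, d) + h(3/(-12)) = 121*sqrt(4**2 + (-1)**2) - 3/(-12) = 121*sqrt(16 + 1) - 3*(-1)/12 = 121*sqrt(17) - 1*(-1/4) = 121*sqrt(17) + 1/4 = 1/4 + 121*sqrt(17)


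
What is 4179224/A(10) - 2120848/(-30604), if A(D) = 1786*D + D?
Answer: 20725065632/68361685 ≈ 303.17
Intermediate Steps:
A(D) = 1787*D
4179224/A(10) - 2120848/(-30604) = 4179224/((1787*10)) - 2120848/(-30604) = 4179224/17870 - 2120848*(-1/30604) = 4179224*(1/17870) + 530212/7651 = 2089612/8935 + 530212/7651 = 20725065632/68361685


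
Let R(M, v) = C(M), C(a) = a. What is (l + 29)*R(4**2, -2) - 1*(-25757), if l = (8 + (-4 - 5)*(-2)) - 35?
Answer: 26077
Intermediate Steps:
R(M, v) = M
l = -9 (l = (8 - 9*(-2)) - 35 = (8 + 18) - 35 = 26 - 35 = -9)
(l + 29)*R(4**2, -2) - 1*(-25757) = (-9 + 29)*4**2 - 1*(-25757) = 20*16 + 25757 = 320 + 25757 = 26077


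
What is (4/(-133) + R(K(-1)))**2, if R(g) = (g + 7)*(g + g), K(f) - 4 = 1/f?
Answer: 63616576/17689 ≈ 3596.4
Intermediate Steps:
K(f) = 4 + 1/f
R(g) = 2*g*(7 + g) (R(g) = (7 + g)*(2*g) = 2*g*(7 + g))
(4/(-133) + R(K(-1)))**2 = (4/(-133) + 2*(4 + 1/(-1))*(7 + (4 + 1/(-1))))**2 = (4*(-1/133) + 2*(4 - 1)*(7 + (4 - 1)))**2 = (-4/133 + 2*3*(7 + 3))**2 = (-4/133 + 2*3*10)**2 = (-4/133 + 60)**2 = (7976/133)**2 = 63616576/17689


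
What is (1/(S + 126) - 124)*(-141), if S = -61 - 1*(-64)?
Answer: 751765/43 ≈ 17483.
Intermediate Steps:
S = 3 (S = -61 + 64 = 3)
(1/(S + 126) - 124)*(-141) = (1/(3 + 126) - 124)*(-141) = (1/129 - 124)*(-141) = -15995/129*(-141) = 751765/43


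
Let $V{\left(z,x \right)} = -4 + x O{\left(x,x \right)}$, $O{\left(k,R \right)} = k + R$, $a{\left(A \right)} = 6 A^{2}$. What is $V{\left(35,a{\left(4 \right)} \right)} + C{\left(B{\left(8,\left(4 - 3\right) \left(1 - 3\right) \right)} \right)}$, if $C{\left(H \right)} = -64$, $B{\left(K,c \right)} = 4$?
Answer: $18364$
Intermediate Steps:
$O{\left(k,R \right)} = R + k$
$V{\left(z,x \right)} = -4 + 2 x^{2}$ ($V{\left(z,x \right)} = -4 + x \left(x + x\right) = -4 + x 2 x = -4 + 2 x^{2}$)
$V{\left(35,a{\left(4 \right)} \right)} + C{\left(B{\left(8,\left(4 - 3\right) \left(1 - 3\right) \right)} \right)} = \left(-4 + 2 \left(6 \cdot 4^{2}\right)^{2}\right) - 64 = \left(-4 + 2 \left(6 \cdot 16\right)^{2}\right) - 64 = \left(-4 + 2 \cdot 96^{2}\right) - 64 = \left(-4 + 2 \cdot 9216\right) - 64 = \left(-4 + 18432\right) - 64 = 18428 - 64 = 18364$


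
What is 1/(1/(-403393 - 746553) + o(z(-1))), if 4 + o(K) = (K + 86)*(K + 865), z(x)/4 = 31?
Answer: 1149946/238827684955 ≈ 4.8150e-6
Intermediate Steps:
z(x) = 124 (z(x) = 4*31 = 124)
o(K) = -4 + (86 + K)*(865 + K) (o(K) = -4 + (K + 86)*(K + 865) = -4 + (86 + K)*(865 + K))
1/(1/(-403393 - 746553) + o(z(-1))) = 1/(1/(-403393 - 746553) + (74386 + 124² + 951*124)) = 1/(1/(-1149946) + (74386 + 15376 + 117924)) = 1/(-1/1149946 + 207686) = 1/(238827684955/1149946) = 1149946/238827684955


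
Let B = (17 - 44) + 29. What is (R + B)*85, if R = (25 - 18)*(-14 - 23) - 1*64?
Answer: -27285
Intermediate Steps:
R = -323 (R = 7*(-37) - 64 = -259 - 64 = -323)
B = 2 (B = -27 + 29 = 2)
(R + B)*85 = (-323 + 2)*85 = -321*85 = -27285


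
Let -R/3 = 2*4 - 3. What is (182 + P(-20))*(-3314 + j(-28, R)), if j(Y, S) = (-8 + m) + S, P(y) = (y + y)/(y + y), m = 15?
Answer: -607926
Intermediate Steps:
R = -15 (R = -3*(2*4 - 3) = -3*(8 - 3) = -3*5 = -15)
P(y) = 1 (P(y) = (2*y)/((2*y)) = (2*y)*(1/(2*y)) = 1)
j(Y, S) = 7 + S (j(Y, S) = (-8 + 15) + S = 7 + S)
(182 + P(-20))*(-3314 + j(-28, R)) = (182 + 1)*(-3314 + (7 - 15)) = 183*(-3314 - 8) = 183*(-3322) = -607926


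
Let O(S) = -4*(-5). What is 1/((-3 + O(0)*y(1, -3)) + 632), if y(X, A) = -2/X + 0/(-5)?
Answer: 1/589 ≈ 0.0016978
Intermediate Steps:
O(S) = 20
y(X, A) = -2/X (y(X, A) = -2/X + 0*(-1/5) = -2/X + 0 = -2/X)
1/((-3 + O(0)*y(1, -3)) + 632) = 1/((-3 + 20*(-2/1)) + 632) = 1/((-3 + 20*(-2*1)) + 632) = 1/((-3 + 20*(-2)) + 632) = 1/((-3 - 40) + 632) = 1/(-43 + 632) = 1/589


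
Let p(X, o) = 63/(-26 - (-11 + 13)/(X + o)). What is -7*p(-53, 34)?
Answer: 2793/164 ≈ 17.030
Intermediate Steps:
p(X, o) = 63/(-26 - 2/(X + o))
-7*p(-53, 34) = -441*(-1*(-53) - 1*34)/(2*(1 + 13*(-53) + 13*34)) = -441*(53 - 34)/(2*(1 - 689 + 442)) = -441*19/(2*(-246)) = -441*(-1)*19/(2*246) = -7*(-399/164) = 2793/164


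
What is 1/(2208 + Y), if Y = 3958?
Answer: 1/6166 ≈ 0.00016218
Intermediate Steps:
1/(2208 + Y) = 1/(2208 + 3958) = 1/6166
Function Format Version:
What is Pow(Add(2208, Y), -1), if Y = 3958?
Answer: Rational(1, 6166) ≈ 0.00016218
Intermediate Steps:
Pow(Add(2208, Y), -1) = Pow(Add(2208, 3958), -1) = Pow(6166, -1) = Rational(1, 6166)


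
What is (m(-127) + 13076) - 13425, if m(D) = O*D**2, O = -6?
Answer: -97123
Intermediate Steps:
m(D) = -6*D**2
(m(-127) + 13076) - 13425 = (-6*(-127)**2 + 13076) - 13425 = (-6*16129 + 13076) - 13425 = (-96774 + 13076) - 13425 = -83698 - 13425 = -97123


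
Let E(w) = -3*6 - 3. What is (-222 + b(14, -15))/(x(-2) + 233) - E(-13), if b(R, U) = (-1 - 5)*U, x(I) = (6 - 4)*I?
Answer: 4677/229 ≈ 20.424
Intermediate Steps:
x(I) = 2*I
E(w) = -21 (E(w) = -18 - 3 = -21)
b(R, U) = -6*U
(-222 + b(14, -15))/(x(-2) + 233) - E(-13) = (-222 - 6*(-15))/(2*(-2) + 233) - 1*(-21) = (-222 + 90)/(-4 + 233) + 21 = -132/229 + 21 = 4677/229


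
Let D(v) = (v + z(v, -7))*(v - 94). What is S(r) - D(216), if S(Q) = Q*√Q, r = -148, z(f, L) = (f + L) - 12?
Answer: -50386 - 296*I*√37 ≈ -50386.0 - 1800.5*I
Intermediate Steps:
z(f, L) = -12 + L + f (z(f, L) = (L + f) - 12 = -12 + L + f)
D(v) = (-94 + v)*(-19 + 2*v) (D(v) = (v + (-12 - 7 + v))*(v - 94) = (v + (-19 + v))*(-94 + v) = (-19 + 2*v)*(-94 + v) = (-94 + v)*(-19 + 2*v))
S(Q) = Q^(3/2)
S(r) - D(216) = (-148)^(3/2) - (1786 - 207*216 + 2*216²) = -296*I*√37 - (1786 - 44712 + 2*46656) = -296*I*√37 - (1786 - 44712 + 93312) = -296*I*√37 - 1*50386 = -296*I*√37 - 50386 = -50386 - 296*I*√37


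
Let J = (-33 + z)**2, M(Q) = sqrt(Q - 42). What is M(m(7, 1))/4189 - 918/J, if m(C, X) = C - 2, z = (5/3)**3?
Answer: -334611/293378 + I*sqrt(37)/4189 ≈ -1.1405 + 0.0014521*I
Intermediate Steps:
z = 125/27 (z = (5*(1/3))**3 = (5/3)**3 = 125/27 ≈ 4.6296)
m(C, X) = -2 + C
M(Q) = sqrt(-42 + Q)
J = 586756/729 (J = (-33 + 125/27)**2 = (-766/27)**2 = 586756/729 ≈ 804.88)
M(m(7, 1))/4189 - 918/J = sqrt(-42 + (-2 + 7))/4189 - 918/586756/729 = sqrt(-42 + 5)*(1/4189) - 918*729/586756 = sqrt(-37)*(1/4189) - 334611/293378 = (I*sqrt(37))*(1/4189) - 334611/293378 = I*sqrt(37)/4189 - 334611/293378 = -334611/293378 + I*sqrt(37)/4189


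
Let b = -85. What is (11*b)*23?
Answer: -21505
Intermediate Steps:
(11*b)*23 = (11*(-85))*23 = -935*23 = -21505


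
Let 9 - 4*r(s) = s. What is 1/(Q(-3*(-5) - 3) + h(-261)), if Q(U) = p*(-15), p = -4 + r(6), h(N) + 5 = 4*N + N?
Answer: -4/5045 ≈ -0.00079286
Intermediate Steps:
r(s) = 9/4 - s/4
h(N) = -5 + 5*N (h(N) = -5 + (4*N + N) = -5 + 5*N)
p = -13/4 (p = -4 + (9/4 - ¼*6) = -4 + (9/4 - 3/2) = -4 + ¾ = -13/4 ≈ -3.2500)
Q(U) = 195/4 (Q(U) = -13/4*(-15) = 195/4)
1/(Q(-3*(-5) - 3) + h(-261)) = 1/(195/4 + (-5 + 5*(-261))) = 1/(195/4 + (-5 - 1305)) = 1/(195/4 - 1310) = 1/(-5045/4) = -4/5045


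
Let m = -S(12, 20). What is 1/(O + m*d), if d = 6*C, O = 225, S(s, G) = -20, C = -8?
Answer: -1/735 ≈ -0.0013605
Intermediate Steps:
m = 20 (m = -1*(-20) = 20)
d = -48 (d = 6*(-8) = -48)
1/(O + m*d) = 1/(225 + 20*(-48)) = 1/(225 - 960) = 1/(-735) = -1/735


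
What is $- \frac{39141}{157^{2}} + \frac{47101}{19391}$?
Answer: $\frac{402009418}{477968759} \approx 0.84108$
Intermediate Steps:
$- \frac{39141}{157^{2}} + \frac{47101}{19391} = - \frac{39141}{24649} + 47101 \cdot \frac{1}{19391} = \left(-39141\right) \frac{1}{24649} + \frac{47101}{19391} = - \frac{39141}{24649} + \frac{47101}{19391} = \frac{402009418}{477968759}$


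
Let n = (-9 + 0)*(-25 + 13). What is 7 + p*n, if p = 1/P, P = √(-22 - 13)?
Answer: 7 - 108*I*√35/35 ≈ 7.0 - 18.255*I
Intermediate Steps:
P = I*√35 (P = √(-35) = I*√35 ≈ 5.9161*I)
n = 108 (n = -9*(-12) = 108)
p = -I*√35/35 (p = 1/(I*√35) = -I*√35/35 ≈ -0.16903*I)
7 + p*n = 7 - I*√35/35*108 = 7 - 108*I*√35/35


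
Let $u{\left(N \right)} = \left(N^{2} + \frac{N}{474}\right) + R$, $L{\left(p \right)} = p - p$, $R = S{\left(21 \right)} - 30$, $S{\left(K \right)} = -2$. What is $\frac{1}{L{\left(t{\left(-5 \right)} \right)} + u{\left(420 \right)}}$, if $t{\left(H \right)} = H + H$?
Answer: $\frac{79}{13933142} \approx 5.6699 \cdot 10^{-6}$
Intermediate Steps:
$t{\left(H \right)} = 2 H$
$R = -32$ ($R = -2 - 30 = -32$)
$L{\left(p \right)} = 0$
$u{\left(N \right)} = -32 + N^{2} + \frac{N}{474}$ ($u{\left(N \right)} = \left(N^{2} + \frac{N}{474}\right) - 32 = -32 + N^{2} + \frac{N}{474}$)
$\frac{1}{L{\left(t{\left(-5 \right)} \right)} + u{\left(420 \right)}} = \frac{1}{0 + \left(-32 + 420^{2} + \frac{1}{474} \cdot 420\right)} = \frac{1}{0 + \left(-32 + 176400 + \frac{70}{79}\right)} = \frac{1}{0 + \frac{13933142}{79}} = \frac{1}{\frac{13933142}{79}} = \frac{79}{13933142}$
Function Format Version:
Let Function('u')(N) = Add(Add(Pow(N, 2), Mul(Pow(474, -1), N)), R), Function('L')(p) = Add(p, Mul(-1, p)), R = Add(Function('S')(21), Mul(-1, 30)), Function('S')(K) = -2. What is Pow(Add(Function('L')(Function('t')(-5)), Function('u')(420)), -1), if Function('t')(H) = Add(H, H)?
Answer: Rational(79, 13933142) ≈ 5.6699e-6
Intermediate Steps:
Function('t')(H) = Mul(2, H)
R = -32 (R = Add(-2, Mul(-1, 30)) = Add(-2, -30) = -32)
Function('L')(p) = 0
Function('u')(N) = Add(-32, Pow(N, 2), Mul(Rational(1, 474), N)) (Function('u')(N) = Add(Add(Pow(N, 2), Mul(Pow(474, -1), N)), -32) = Add(Add(Pow(N, 2), Mul(Rational(1, 474), N)), -32) = Add(-32, Pow(N, 2), Mul(Rational(1, 474), N)))
Pow(Add(Function('L')(Function('t')(-5)), Function('u')(420)), -1) = Pow(Add(0, Add(-32, Pow(420, 2), Mul(Rational(1, 474), 420))), -1) = Pow(Add(0, Add(-32, 176400, Rational(70, 79))), -1) = Pow(Add(0, Rational(13933142, 79)), -1) = Pow(Rational(13933142, 79), -1) = Rational(79, 13933142)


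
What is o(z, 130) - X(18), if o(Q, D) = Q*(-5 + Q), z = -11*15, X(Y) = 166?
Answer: 27884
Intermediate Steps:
z = -165
o(z, 130) - X(18) = -165*(-5 - 165) - 1*166 = -165*(-170) - 166 = 28050 - 166 = 27884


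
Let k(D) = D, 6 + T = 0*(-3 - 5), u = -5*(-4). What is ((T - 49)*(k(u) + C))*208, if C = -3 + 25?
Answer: -480480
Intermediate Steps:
C = 22
u = 20
T = -6 (T = -6 + 0*(-3 - 5) = -6 + 0*(-8) = -6 + 0 = -6)
((T - 49)*(k(u) + C))*208 = ((-6 - 49)*(20 + 22))*208 = -55*42*208 = -2310*208 = -480480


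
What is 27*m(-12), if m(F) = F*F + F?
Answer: 3564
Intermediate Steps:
m(F) = F + F² (m(F) = F² + F = F + F²)
27*m(-12) = 27*(-12*(1 - 12)) = 27*(-12*(-11)) = 27*132 = 3564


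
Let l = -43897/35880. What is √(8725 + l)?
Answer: √2807691653910/17940 ≈ 93.401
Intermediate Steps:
l = -43897/35880 (l = -43897*1/35880 = -43897/35880 ≈ -1.2234)
√(8725 + l) = √(8725 - 43897/35880) = √(313009103/35880) = √2807691653910/17940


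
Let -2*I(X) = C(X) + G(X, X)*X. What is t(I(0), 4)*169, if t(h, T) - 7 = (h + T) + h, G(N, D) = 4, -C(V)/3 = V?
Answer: 1859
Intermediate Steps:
C(V) = -3*V
I(X) = -X/2 (I(X) = -(-3*X + 4*X)/2 = -X/2)
t(h, T) = 7 + T + 2*h (t(h, T) = 7 + ((h + T) + h) = 7 + ((T + h) + h) = 7 + (T + 2*h) = 7 + T + 2*h)
t(I(0), 4)*169 = (7 + 4 + 2*(-1/2*0))*169 = (7 + 4 + 2*0)*169 = (7 + 4 + 0)*169 = 11*169 = 1859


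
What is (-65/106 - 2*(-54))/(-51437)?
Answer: -11383/5452322 ≈ -0.0020877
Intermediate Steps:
(-65/106 - 2*(-54))/(-51437) = (-65*1/106 + 108)*(-1/51437) = (-65/106 + 108)*(-1/51437) = (11383/106)*(-1/51437) = -11383/5452322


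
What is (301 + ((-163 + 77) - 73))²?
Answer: 20164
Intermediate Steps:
(301 + ((-163 + 77) - 73))² = (301 + (-86 - 73))² = (301 - 159)² = 142² = 20164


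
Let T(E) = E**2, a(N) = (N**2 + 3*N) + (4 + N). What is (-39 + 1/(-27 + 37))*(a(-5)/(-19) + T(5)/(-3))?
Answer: 97639/285 ≈ 342.59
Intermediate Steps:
a(N) = 4 + N**2 + 4*N
(-39 + 1/(-27 + 37))*(a(-5)/(-19) + T(5)/(-3)) = (-39 + 1/(-27 + 37))*((4 + (-5)**2 + 4*(-5))/(-19) + 5**2/(-3)) = (-39 + 1/10)*((4 + 25 - 20)*(-1/19) + 25*(-1/3)) = (-39 + 1/10)*(9*(-1/19) - 25/3) = -389*(-9/19 - 25/3)/10 = -389/10*(-502/57) = 97639/285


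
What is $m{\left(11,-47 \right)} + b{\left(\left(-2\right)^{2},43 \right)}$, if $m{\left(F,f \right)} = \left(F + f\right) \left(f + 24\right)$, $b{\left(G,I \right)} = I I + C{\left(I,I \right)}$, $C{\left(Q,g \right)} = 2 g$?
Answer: $2763$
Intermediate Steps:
$b{\left(G,I \right)} = I^{2} + 2 I$ ($b{\left(G,I \right)} = I I + 2 I = I^{2} + 2 I$)
$m{\left(F,f \right)} = \left(24 + f\right) \left(F + f\right)$ ($m{\left(F,f \right)} = \left(F + f\right) \left(24 + f\right) = \left(24 + f\right) \left(F + f\right)$)
$m{\left(11,-47 \right)} + b{\left(\left(-2\right)^{2},43 \right)} = \left(\left(-47\right)^{2} + 24 \cdot 11 + 24 \left(-47\right) + 11 \left(-47\right)\right) + 43 \left(2 + 43\right) = \left(2209 + 264 - 1128 - 517\right) + 43 \cdot 45 = 828 + 1935 = 2763$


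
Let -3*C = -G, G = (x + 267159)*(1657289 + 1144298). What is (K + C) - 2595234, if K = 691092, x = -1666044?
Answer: -1306367914307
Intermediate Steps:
G = -3919098030495 (G = (-1666044 + 267159)*(1657289 + 1144298) = -1398885*2801587 = -3919098030495)
C = -1306366010165 (C = -(-1)*(-3919098030495)/3 = -⅓*3919098030495 = -1306366010165)
(K + C) - 2595234 = (691092 - 1306366010165) - 2595234 = -1306365319073 - 2595234 = -1306367914307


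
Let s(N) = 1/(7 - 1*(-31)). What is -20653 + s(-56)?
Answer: -784813/38 ≈ -20653.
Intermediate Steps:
s(N) = 1/38 (s(N) = 1/(7 + 31) = 1/38)
-20653 + s(-56) = -20653 + 1/38 = -784813/38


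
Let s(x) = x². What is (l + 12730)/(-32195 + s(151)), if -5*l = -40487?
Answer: -9467/4270 ≈ -2.2171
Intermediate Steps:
l = 40487/5 (l = -⅕*(-40487) = 40487/5 ≈ 8097.4)
(l + 12730)/(-32195 + s(151)) = (40487/5 + 12730)/(-32195 + 151²) = 104137/(5*(-32195 + 22801)) = (104137/5)/(-9394) = (104137/5)*(-1/9394) = -9467/4270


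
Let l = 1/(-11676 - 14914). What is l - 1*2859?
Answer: -76020811/26590 ≈ -2859.0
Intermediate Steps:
l = -1/26590 (l = 1/(-26590) = -1/26590 ≈ -3.7608e-5)
l - 1*2859 = -1/26590 - 1*2859 = -1/26590 - 2859 = -76020811/26590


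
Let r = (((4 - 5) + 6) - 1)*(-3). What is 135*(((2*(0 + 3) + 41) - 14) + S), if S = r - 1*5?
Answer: 2160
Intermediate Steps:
r = -12 (r = ((-1 + 6) - 1)*(-3) = (5 - 1)*(-3) = 4*(-3) = -12)
S = -17 (S = -12 - 1*5 = -12 - 5 = -17)
135*(((2*(0 + 3) + 41) - 14) + S) = 135*(((2*(0 + 3) + 41) - 14) - 17) = 135*(((2*3 + 41) - 14) - 17) = 135*(((6 + 41) - 14) - 17) = 135*((47 - 14) - 17) = 135*(33 - 17) = 135*16 = 2160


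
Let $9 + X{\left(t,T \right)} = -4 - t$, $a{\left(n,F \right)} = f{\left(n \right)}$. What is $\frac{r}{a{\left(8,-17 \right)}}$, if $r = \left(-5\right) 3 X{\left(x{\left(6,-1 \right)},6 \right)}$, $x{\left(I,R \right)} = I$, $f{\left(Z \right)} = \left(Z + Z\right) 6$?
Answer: $\frac{95}{32} \approx 2.9688$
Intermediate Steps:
$f{\left(Z \right)} = 12 Z$ ($f{\left(Z \right)} = 2 Z 6 = 12 Z$)
$a{\left(n,F \right)} = 12 n$
$X{\left(t,T \right)} = -13 - t$ ($X{\left(t,T \right)} = -9 - \left(4 + t\right) = -13 - t$)
$r = 285$ ($r = \left(-5\right) 3 \left(-13 - 6\right) = - 15 \left(-13 - 6\right) = \left(-15\right) \left(-19\right) = 285$)
$\frac{r}{a{\left(8,-17 \right)}} = \frac{1}{12 \cdot 8} \cdot 285 = \frac{1}{96} \cdot 285 = \frac{95}{32}$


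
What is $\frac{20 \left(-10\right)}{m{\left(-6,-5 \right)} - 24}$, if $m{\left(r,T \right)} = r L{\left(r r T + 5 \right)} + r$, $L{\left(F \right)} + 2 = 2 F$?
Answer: $- \frac{100}{1041} \approx -0.096061$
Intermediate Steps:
$L{\left(F \right)} = -2 + 2 F$
$m{\left(r,T \right)} = r + r \left(8 + 2 T r^{2}\right)$ ($m{\left(r,T \right)} = r \left(-2 + 2 \left(r r T + 5\right)\right) + r = r \left(-2 + 2 \left(r^{2} T + 5\right)\right) + r = r \left(-2 + 2 \left(T r^{2} + 5\right)\right) + r = r \left(-2 + 2 \left(5 + T r^{2}\right)\right) + r = r \left(-2 + \left(10 + 2 T r^{2}\right)\right) + r = r \left(8 + 2 T r^{2}\right) + r = r + r \left(8 + 2 T r^{2}\right)$)
$\frac{20 \left(-10\right)}{m{\left(-6,-5 \right)} - 24} = \frac{20 \left(-10\right)}{- 6 \left(9 + 2 \left(-5\right) \left(-6\right)^{2}\right) - 24} = - \frac{200}{- 6 \left(9 + 2 \left(-5\right) 36\right) - 24} = - \frac{200}{- 6 \left(9 - 360\right) - 24} = - \frac{200}{\left(-6\right) \left(-351\right) - 24} = - \frac{200}{2106 - 24} = - \frac{200}{2082} = \left(-200\right) \frac{1}{2082} = - \frac{100}{1041}$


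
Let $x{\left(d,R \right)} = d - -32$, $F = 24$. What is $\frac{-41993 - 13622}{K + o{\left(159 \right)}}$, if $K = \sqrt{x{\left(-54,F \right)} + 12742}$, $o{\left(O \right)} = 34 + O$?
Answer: $- \frac{10733695}{24529} + \frac{222460 \sqrt{795}}{24529} \approx -181.88$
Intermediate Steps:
$x{\left(d,R \right)} = 32 + d$ ($x{\left(d,R \right)} = d + 32 = 32 + d$)
$K = 4 \sqrt{795}$ ($K = \sqrt{\left(32 - 54\right) + 12742} = \sqrt{-22 + 12742} = \sqrt{12720} = 4 \sqrt{795} \approx 112.78$)
$\frac{-41993 - 13622}{K + o{\left(159 \right)}} = \frac{-41993 - 13622}{4 \sqrt{795} + \left(34 + 159\right)} = - \frac{55615}{4 \sqrt{795} + 193} = - \frac{55615}{193 + 4 \sqrt{795}}$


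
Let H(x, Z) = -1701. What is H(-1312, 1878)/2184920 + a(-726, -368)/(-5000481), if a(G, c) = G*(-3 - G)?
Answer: 126483813331/1213961216280 ≈ 0.10419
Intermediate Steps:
H(-1312, 1878)/2184920 + a(-726, -368)/(-5000481) = -1701/2184920 - 1*(-726)*(3 - 726)/(-5000481) = -1701*1/2184920 - 1*(-726)*(-723)*(-1/5000481) = -1701/2184920 - 524898*(-1/5000481) = -1701/2184920 + 58322/555609 = 126483813331/1213961216280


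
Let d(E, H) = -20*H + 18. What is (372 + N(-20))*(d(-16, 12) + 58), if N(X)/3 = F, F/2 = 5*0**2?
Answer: -61008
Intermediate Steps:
d(E, H) = 18 - 20*H
F = 0 (F = 2*(5*0**2) = 2*(5*0) = 2*0 = 0)
N(X) = 0 (N(X) = 3*0 = 0)
(372 + N(-20))*(d(-16, 12) + 58) = (372 + 0)*((18 - 20*12) + 58) = 372*((18 - 240) + 58) = 372*(-222 + 58) = 372*(-164) = -61008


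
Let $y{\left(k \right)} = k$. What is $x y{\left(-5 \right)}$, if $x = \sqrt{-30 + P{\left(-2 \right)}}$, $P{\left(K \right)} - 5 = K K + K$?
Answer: $- 5 i \sqrt{23} \approx - 23.979 i$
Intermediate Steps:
$P{\left(K \right)} = 5 + K + K^{2}$ ($P{\left(K \right)} = 5 + \left(K K + K\right) = 5 + \left(K^{2} + K\right) = 5 + \left(K + K^{2}\right) = 5 + K + K^{2}$)
$x = i \sqrt{23}$ ($x = \sqrt{-30 + \left(5 - 2 + \left(-2\right)^{2}\right)} = \sqrt{-30 + \left(5 - 2 + 4\right)} = \sqrt{-30 + 7} = \sqrt{-23} = i \sqrt{23} \approx 4.7958 i$)
$x y{\left(-5 \right)} = i \sqrt{23} \left(-5\right) = - 5 i \sqrt{23}$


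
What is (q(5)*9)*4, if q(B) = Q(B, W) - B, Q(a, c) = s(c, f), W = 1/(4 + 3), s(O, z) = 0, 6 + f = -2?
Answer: -180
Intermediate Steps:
f = -8 (f = -6 - 2 = -8)
W = ⅐ (W = 1/7 = ⅐ ≈ 0.14286)
Q(a, c) = 0
q(B) = -B (q(B) = 0 - B = -B)
(q(5)*9)*4 = (-1*5*9)*4 = -5*9*4 = -45*4 = -180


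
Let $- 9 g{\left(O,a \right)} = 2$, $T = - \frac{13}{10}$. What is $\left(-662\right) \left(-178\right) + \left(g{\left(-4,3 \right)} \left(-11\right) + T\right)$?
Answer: $\frac{10605343}{90} \approx 1.1784 \cdot 10^{5}$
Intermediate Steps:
$T = - \frac{13}{10}$ ($T = \left(-13\right) \frac{1}{10} = - \frac{13}{10} \approx -1.3$)
$g{\left(O,a \right)} = - \frac{2}{9}$ ($g{\left(O,a \right)} = \left(- \frac{1}{9}\right) 2 = - \frac{2}{9}$)
$\left(-662\right) \left(-178\right) + \left(g{\left(-4,3 \right)} \left(-11\right) + T\right) = \left(-662\right) \left(-178\right) - - \frac{103}{90} = 117836 + \left(\frac{22}{9} - \frac{13}{10}\right) = 117836 + \frac{103}{90} = \frac{10605343}{90}$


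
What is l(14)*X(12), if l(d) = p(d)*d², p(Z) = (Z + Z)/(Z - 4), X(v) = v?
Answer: 32928/5 ≈ 6585.6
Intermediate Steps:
p(Z) = 2*Z/(-4 + Z) (p(Z) = (2*Z)/(-4 + Z) = 2*Z/(-4 + Z))
l(d) = 2*d³/(-4 + d) (l(d) = (2*d/(-4 + d))*d² = 2*d³/(-4 + d))
l(14)*X(12) = (2*14³/(-4 + 14))*12 = (2*2744/10)*12 = (2*2744*(⅒))*12 = (2744/5)*12 = 32928/5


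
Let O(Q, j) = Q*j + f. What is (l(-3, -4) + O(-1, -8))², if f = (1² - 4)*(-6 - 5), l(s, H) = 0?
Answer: 1681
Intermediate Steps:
f = 33 (f = (1 - 4)*(-11) = -3*(-11) = 33)
O(Q, j) = 33 + Q*j (O(Q, j) = Q*j + 33 = 33 + Q*j)
(l(-3, -4) + O(-1, -8))² = (0 + (33 - 1*(-8)))² = (0 + (33 + 8))² = (0 + 41)² = 41² = 1681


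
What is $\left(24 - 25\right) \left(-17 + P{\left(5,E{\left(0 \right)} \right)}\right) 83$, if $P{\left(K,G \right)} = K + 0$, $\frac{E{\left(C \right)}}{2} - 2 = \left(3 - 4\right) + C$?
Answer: $996$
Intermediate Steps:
$E{\left(C \right)} = 2 + 2 C$ ($E{\left(C \right)} = 4 + 2 \left(\left(3 - 4\right) + C\right) = 4 + 2 \left(-1 + C\right) = 4 + \left(-2 + 2 C\right) = 2 + 2 C$)
$P{\left(K,G \right)} = K$
$\left(24 - 25\right) \left(-17 + P{\left(5,E{\left(0 \right)} \right)}\right) 83 = \left(24 - 25\right) \left(-17 + 5\right) 83 = \left(-1\right) \left(-12\right) 83 = 12 \cdot 83 = 996$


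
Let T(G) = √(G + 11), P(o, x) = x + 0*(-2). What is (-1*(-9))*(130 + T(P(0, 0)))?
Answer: 1170 + 9*√11 ≈ 1199.8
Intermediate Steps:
P(o, x) = x (P(o, x) = x + 0 = x)
T(G) = √(11 + G)
(-1*(-9))*(130 + T(P(0, 0))) = (-1*(-9))*(130 + √(11 + 0)) = 9*(130 + √11) = 1170 + 9*√11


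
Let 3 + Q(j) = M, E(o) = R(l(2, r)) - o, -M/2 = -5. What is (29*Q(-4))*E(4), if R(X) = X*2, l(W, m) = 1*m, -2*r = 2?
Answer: -1218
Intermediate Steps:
r = -1 (r = -½*2 = -1)
M = 10 (M = -2*(-5) = 10)
l(W, m) = m
R(X) = 2*X
E(o) = -2 - o (E(o) = 2*(-1) - o = -2 - o)
Q(j) = 7 (Q(j) = -3 + 10 = 7)
(29*Q(-4))*E(4) = (29*7)*(-2 - 1*4) = 203*(-2 - 4) = 203*(-6) = -1218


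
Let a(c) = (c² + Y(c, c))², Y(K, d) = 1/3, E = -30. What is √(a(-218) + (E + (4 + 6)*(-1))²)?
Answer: √20327074729/3 ≈ 47524.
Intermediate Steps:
Y(K, d) = ⅓
a(c) = (⅓ + c²)² (a(c) = (c² + ⅓)² = (⅓ + c²)²)
√(a(-218) + (E + (4 + 6)*(-1))²) = √((1 + 3*(-218)²)²/9 + (-30 + (4 + 6)*(-1))²) = √((1 + 3*47524)²/9 + (-30 + 10*(-1))²) = √((1 + 142572)²/9 + (-30 - 10)²) = √((⅑)*142573² + (-40)²) = √((⅑)*20327060329 + 1600) = √(20327060329/9 + 1600) = √(20327074729/9) = √20327074729/3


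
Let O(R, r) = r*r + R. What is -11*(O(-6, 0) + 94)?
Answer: -968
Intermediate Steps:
O(R, r) = R + r**2 (O(R, r) = r**2 + R = R + r**2)
-11*(O(-6, 0) + 94) = -11*((-6 + 0**2) + 94) = -11*((-6 + 0) + 94) = -11*(-6 + 94) = -11*88 = -968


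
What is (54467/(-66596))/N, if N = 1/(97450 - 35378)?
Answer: -845218906/16649 ≈ -50767.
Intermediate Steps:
N = 1/62072 ≈ 1.6110e-5
(54467/(-66596))/N = (54467/(-66596))/(1/62072) = (54467*(-1/66596))*62072 = -54467/66596*62072 = -845218906/16649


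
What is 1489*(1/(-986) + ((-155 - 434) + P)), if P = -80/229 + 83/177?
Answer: -35043560313497/39965538 ≈ -8.7684e+5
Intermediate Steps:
P = 4847/40533 (P = -80*1/229 + 83*(1/177) = -80/229 + 83/177 = 4847/40533 ≈ 0.11958)
1489*(1/(-986) + ((-155 - 434) + P)) = 1489*(1/(-986) + ((-155 - 434) + 4847/40533)) = 1489*(-1/986 + (-589 + 4847/40533)) = 1489*(-1/986 - 23869090/40533) = 1489*(-23534963273/39965538) = -35043560313497/39965538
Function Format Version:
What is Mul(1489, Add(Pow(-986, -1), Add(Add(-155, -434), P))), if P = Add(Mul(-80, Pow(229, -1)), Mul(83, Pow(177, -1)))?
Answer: Rational(-35043560313497, 39965538) ≈ -8.7684e+5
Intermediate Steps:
P = Rational(4847, 40533) (P = Add(Mul(-80, Rational(1, 229)), Mul(83, Rational(1, 177))) = Add(Rational(-80, 229), Rational(83, 177)) = Rational(4847, 40533) ≈ 0.11958)
Mul(1489, Add(Pow(-986, -1), Add(Add(-155, -434), P))) = Mul(1489, Add(Pow(-986, -1), Add(Add(-155, -434), Rational(4847, 40533)))) = Mul(1489, Add(Rational(-1, 986), Add(-589, Rational(4847, 40533)))) = Mul(1489, Add(Rational(-1, 986), Rational(-23869090, 40533))) = Mul(1489, Rational(-23534963273, 39965538)) = Rational(-35043560313497, 39965538)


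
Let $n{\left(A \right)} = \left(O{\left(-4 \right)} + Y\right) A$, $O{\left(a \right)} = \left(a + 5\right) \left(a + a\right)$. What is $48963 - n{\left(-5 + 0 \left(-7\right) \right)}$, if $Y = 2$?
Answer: $48933$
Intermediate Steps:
$O{\left(a \right)} = 2 a \left(5 + a\right)$ ($O{\left(a \right)} = \left(5 + a\right) 2 a = 2 a \left(5 + a\right)$)
$n{\left(A \right)} = - 6 A$ ($n{\left(A \right)} = \left(2 \left(-4\right) \left(5 - 4\right) + 2\right) A = \left(2 \left(-4\right) 1 + 2\right) A = \left(-8 + 2\right) A = - 6 A$)
$48963 - n{\left(-5 + 0 \left(-7\right) \right)} = 48963 - - 6 \left(-5 + 0 \left(-7\right)\right) = 48963 - - 6 \left(-5 + 0\right) = 48963 - \left(-6\right) \left(-5\right) = 48963 - 30 = 48933$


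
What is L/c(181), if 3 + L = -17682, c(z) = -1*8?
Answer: 17685/8 ≈ 2210.6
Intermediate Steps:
c(z) = -8
L = -17685 (L = -3 - 17682 = -17685)
L/c(181) = -17685/(-8) = -17685*(-1/8) = 17685/8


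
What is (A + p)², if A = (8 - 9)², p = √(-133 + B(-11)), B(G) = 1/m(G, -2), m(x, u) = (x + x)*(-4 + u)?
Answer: (66 + I*√579315)²/4356 ≈ -131.99 + 23.064*I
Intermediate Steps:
m(x, u) = 2*x*(-4 + u) (m(x, u) = (2*x)*(-4 + u) = 2*x*(-4 + u))
B(G) = -1/(12*G) (B(G) = 1/(2*G*(-4 - 2)) = 1/(2*G*(-6)) = 1/(-12*G) = -1/(12*G))
p = I*√579315/66 (p = √(-133 - 1/12/(-11)) = √(-133 - 1/12*(-1/11)) = √(-133 + 1/132) = √(-17555/132) = I*√579315/66 ≈ 11.532*I)
A = 1 (A = (-1)² = 1)
(A + p)² = (1 + I*√579315/66)²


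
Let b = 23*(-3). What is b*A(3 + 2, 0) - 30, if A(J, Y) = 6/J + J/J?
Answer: -909/5 ≈ -181.80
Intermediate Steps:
A(J, Y) = 1 + 6/J (A(J, Y) = 6/J + 1 = 1 + 6/J)
b = -69
b*A(3 + 2, 0) - 30 = -69*(6 + (3 + 2))/(3 + 2) - 30 = -69*(6 + 5)/5 - 30 = -69*11/5 - 30 = -759/5 - 30 = -909/5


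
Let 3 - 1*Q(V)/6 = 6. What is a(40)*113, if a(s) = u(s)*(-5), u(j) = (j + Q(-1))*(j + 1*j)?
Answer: -994400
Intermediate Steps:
Q(V) = -18 (Q(V) = 18 - 6*6 = 18 - 36 = -18)
u(j) = 2*j*(-18 + j) (u(j) = (j - 18)*(j + 1*j) = (-18 + j)*(j + j) = (-18 + j)*(2*j) = 2*j*(-18 + j))
a(s) = -10*s*(-18 + s) (a(s) = (2*s*(-18 + s))*(-5) = -10*s*(-18 + s))
a(40)*113 = (10*40*(18 - 1*40))*113 = (10*40*(18 - 40))*113 = (10*40*(-22))*113 = -8800*113 = -994400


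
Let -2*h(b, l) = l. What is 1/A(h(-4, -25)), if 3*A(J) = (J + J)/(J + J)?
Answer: 3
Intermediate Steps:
h(b, l) = -l/2
A(J) = 1/3 (A(J) = ((J + J)/(J + J))/3 = ((2*J)/((2*J)))/3 = ((2*J)*(1/(2*J)))/3 = (1/3)*1 = 1/3)
1/A(h(-4, -25)) = 1/(1/3) = 3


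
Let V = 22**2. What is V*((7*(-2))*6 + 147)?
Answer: 30492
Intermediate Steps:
V = 484
V*((7*(-2))*6 + 147) = 484*((7*(-2))*6 + 147) = 484*(-14*6 + 147) = 484*(-84 + 147) = 484*63 = 30492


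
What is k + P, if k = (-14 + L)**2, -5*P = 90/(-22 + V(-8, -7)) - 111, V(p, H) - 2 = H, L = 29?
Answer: 3718/15 ≈ 247.87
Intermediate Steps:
V(p, H) = 2 + H
P = 343/15 (P = -(90/(-22 + (2 - 7)) - 111)/5 = -(90/(-22 - 5) - 111)/5 = -(90/(-27) - 111)/5 = -(90*(-1/27) - 111)/5 = -(-10/3 - 111)/5 = -1/5*(-343/3) = 343/15 ≈ 22.867)
k = 225 (k = (-14 + 29)**2 = 15**2 = 225)
k + P = 225 + 343/15 = 3718/15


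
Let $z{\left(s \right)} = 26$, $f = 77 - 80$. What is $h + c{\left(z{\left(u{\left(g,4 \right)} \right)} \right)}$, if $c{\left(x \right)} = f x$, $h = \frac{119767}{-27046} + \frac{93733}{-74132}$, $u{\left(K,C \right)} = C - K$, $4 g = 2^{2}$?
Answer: $- \frac{83900823789}{1002487036} \approx -83.693$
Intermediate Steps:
$g = 1$ ($g = \frac{2^{2}}{4} = \frac{1}{4} \cdot 4 = 1$)
$h = - \frac{5706834981}{1002487036}$ ($h = 119767 \left(- \frac{1}{27046}\right) + 93733 \left(- \frac{1}{74132}\right) = - \frac{119767}{27046} - \frac{93733}{74132} = - \frac{5706834981}{1002487036} \approx -5.6927$)
$f = -3$
$c{\left(x \right)} = - 3 x$
$h + c{\left(z{\left(u{\left(g,4 \right)} \right)} \right)} = - \frac{5706834981}{1002487036} - 78 = - \frac{83900823789}{1002487036}$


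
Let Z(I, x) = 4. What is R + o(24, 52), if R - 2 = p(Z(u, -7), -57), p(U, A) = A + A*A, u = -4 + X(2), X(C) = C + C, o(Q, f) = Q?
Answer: 3218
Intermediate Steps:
X(C) = 2*C
u = 0 (u = -4 + 2*2 = -4 + 4 = 0)
p(U, A) = A + A²
R = 3194 (R = 2 - 57*(1 - 57) = 2 - 57*(-56) = 2 + 3192 = 3194)
R + o(24, 52) = 3194 + 24 = 3218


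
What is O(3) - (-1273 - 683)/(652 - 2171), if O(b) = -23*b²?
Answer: -316389/1519 ≈ -208.29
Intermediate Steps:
O(3) - (-1273 - 683)/(652 - 2171) = -23*3² - (-1273 - 683)/(652 - 2171) = -23*9 - (-1956)/(-1519) = -207 - (-1956)*(-1)/1519 = -207 - 1*1956/1519 = -207 - 1956/1519 = -316389/1519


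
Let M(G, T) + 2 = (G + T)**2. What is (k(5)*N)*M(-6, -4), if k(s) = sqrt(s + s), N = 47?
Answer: 4606*sqrt(10) ≈ 14565.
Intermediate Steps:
M(G, T) = -2 + (G + T)**2
k(s) = sqrt(2)*sqrt(s) (k(s) = sqrt(2*s) = sqrt(2)*sqrt(s))
(k(5)*N)*M(-6, -4) = ((sqrt(2)*sqrt(5))*47)*(-2 + (-6 - 4)**2) = (sqrt(10)*47)*(-2 + (-10)**2) = (47*sqrt(10))*(-2 + 100) = (47*sqrt(10))*98 = 4606*sqrt(10)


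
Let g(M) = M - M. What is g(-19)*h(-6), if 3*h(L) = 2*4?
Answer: 0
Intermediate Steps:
g(M) = 0
h(L) = 8/3 (h(L) = (2*4)/3 = (1/3)*8 = 8/3)
g(-19)*h(-6) = 0*(8/3) = 0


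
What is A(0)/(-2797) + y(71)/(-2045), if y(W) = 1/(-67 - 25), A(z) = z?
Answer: 1/188140 ≈ 5.3152e-6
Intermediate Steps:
y(W) = -1/92 (y(W) = 1/(-92) = -1/92)
A(0)/(-2797) + y(71)/(-2045) = 0/(-2797) - 1/92/(-2045) = 0*(-1/2797) - 1/92*(-1/2045) = 0 + 1/188140 = 1/188140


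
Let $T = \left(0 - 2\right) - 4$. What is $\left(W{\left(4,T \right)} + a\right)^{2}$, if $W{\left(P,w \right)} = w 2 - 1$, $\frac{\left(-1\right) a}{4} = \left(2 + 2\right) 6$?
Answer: $11881$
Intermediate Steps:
$T = -6$ ($T = \left(0 - 2\right) - 4 = -2 - 4 = -6$)
$a = -96$ ($a = - 4 \left(2 + 2\right) 6 = - 4 \cdot 4 \cdot 6 = \left(-4\right) 24 = -96$)
$W{\left(P,w \right)} = -1 + 2 w$ ($W{\left(P,w \right)} = 2 w - 1 = -1 + 2 w$)
$\left(W{\left(4,T \right)} + a\right)^{2} = \left(\left(-1 + 2 \left(-6\right)\right) - 96\right)^{2} = \left(\left(-1 - 12\right) - 96\right)^{2} = \left(-13 - 96\right)^{2} = \left(-109\right)^{2} = 11881$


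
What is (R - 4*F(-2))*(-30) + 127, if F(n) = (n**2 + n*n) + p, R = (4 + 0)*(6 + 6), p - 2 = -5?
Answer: -713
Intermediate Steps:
p = -3 (p = 2 - 5 = -3)
R = 48 (R = 4*12 = 48)
F(n) = -3 + 2*n**2 (F(n) = (n**2 + n*n) - 3 = (n**2 + n**2) - 3 = 2*n**2 - 3 = -3 + 2*n**2)
(R - 4*F(-2))*(-30) + 127 = (48 - 4*(-3 + 2*(-2)**2))*(-30) + 127 = (48 - 4*(-3 + 2*4))*(-30) + 127 = (48 - 4*(-3 + 8))*(-30) + 127 = (48 - 4*5)*(-30) + 127 = (48 - 20)*(-30) + 127 = 28*(-30) + 127 = -840 + 127 = -713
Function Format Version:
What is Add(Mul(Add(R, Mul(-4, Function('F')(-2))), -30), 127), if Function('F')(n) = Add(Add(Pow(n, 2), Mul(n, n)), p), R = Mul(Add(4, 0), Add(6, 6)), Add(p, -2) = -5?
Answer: -713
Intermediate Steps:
p = -3 (p = Add(2, -5) = -3)
R = 48 (R = Mul(4, 12) = 48)
Function('F')(n) = Add(-3, Mul(2, Pow(n, 2))) (Function('F')(n) = Add(Add(Pow(n, 2), Mul(n, n)), -3) = Add(Add(Pow(n, 2), Pow(n, 2)), -3) = Add(Mul(2, Pow(n, 2)), -3) = Add(-3, Mul(2, Pow(n, 2))))
Add(Mul(Add(R, Mul(-4, Function('F')(-2))), -30), 127) = Add(Mul(Add(48, Mul(-4, Add(-3, Mul(2, Pow(-2, 2))))), -30), 127) = Add(Mul(Add(48, Mul(-4, Add(-3, Mul(2, 4)))), -30), 127) = Add(Mul(Add(48, Mul(-4, Add(-3, 8))), -30), 127) = Add(Mul(Add(48, Mul(-4, 5)), -30), 127) = Add(Mul(Add(48, -20), -30), 127) = Add(Mul(28, -30), 127) = Add(-840, 127) = -713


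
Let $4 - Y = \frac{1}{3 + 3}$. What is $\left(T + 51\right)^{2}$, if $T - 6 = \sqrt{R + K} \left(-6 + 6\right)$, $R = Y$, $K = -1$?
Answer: $3249$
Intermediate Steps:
$Y = \frac{23}{6}$ ($Y = 4 - \frac{1}{3 + 3} = 4 - \frac{1}{6} = \frac{23}{6} \approx 3.8333$)
$R = \frac{23}{6} \approx 3.8333$
$T = 6$ ($T = 6 + \sqrt{\frac{23}{6} - 1} \left(-6 + 6\right) = 6 + \sqrt{\frac{17}{6}} \cdot 0 = 6 + \frac{\sqrt{102}}{6} \cdot 0 = 6 + 0 = 6$)
$\left(T + 51\right)^{2} = \left(6 + 51\right)^{2} = 57^{2} = 3249$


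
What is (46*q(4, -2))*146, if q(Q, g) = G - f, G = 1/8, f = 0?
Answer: 1679/2 ≈ 839.50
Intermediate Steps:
G = ⅛ ≈ 0.12500
q(Q, g) = ⅛ (q(Q, g) = ⅛ - 1*0 = ⅛ + 0 = ⅛)
(46*q(4, -2))*146 = (46*(⅛))*146 = (23/4)*146 = 1679/2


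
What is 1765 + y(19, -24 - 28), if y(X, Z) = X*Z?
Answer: 777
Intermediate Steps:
1765 + y(19, -24 - 28) = 1765 + 19*(-24 - 28) = 1765 + 19*(-52) = 1765 - 988 = 777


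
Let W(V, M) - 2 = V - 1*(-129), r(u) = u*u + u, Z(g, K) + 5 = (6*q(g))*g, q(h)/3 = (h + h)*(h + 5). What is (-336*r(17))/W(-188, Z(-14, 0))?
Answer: 34272/19 ≈ 1803.8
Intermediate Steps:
q(h) = 6*h*(5 + h) (q(h) = 3*((h + h)*(h + 5)) = 3*((2*h)*(5 + h)) = 3*(2*h*(5 + h)) = 6*h*(5 + h))
Z(g, K) = -5 + 36*g²*(5 + g) (Z(g, K) = -5 + (6*(6*g*(5 + g)))*g = -5 + (36*g*(5 + g))*g = -5 + 36*g²*(5 + g))
r(u) = u + u² (r(u) = u² + u = u + u²)
W(V, M) = 131 + V (W(V, M) = 2 + (V - 1*(-129)) = 2 + (V + 129) = 2 + (129 + V) = 131 + V)
(-336*r(17))/W(-188, Z(-14, 0)) = (-5712*(1 + 17))/(131 - 188) = -5712*18/(-57) = -336*306*(-1/57) = -102816*(-1/57) = 34272/19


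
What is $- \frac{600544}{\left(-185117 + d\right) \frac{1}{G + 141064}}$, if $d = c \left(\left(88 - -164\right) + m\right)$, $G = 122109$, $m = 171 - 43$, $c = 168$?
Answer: $\frac{158046966112}{121277} \approx 1.3032 \cdot 10^{6}$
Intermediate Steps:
$m = 128$ ($m = 171 - 43 = 128$)
$d = 63840$ ($d = 168 \left(\left(88 - -164\right) + 128\right) = 168 \left(\left(88 + 164\right) + 128\right) = 168 \left(252 + 128\right) = 168 \cdot 380 = 63840$)
$- \frac{600544}{\left(-185117 + d\right) \frac{1}{G + 141064}} = - \frac{600544}{\left(-185117 + 63840\right) \frac{1}{122109 + 141064}} = - \frac{600544}{\left(-121277\right) \frac{1}{263173}} = - \frac{600544}{- \frac{121277}{263173}} = \left(-600544\right) \left(- \frac{263173}{121277}\right) = \frac{158046966112}{121277}$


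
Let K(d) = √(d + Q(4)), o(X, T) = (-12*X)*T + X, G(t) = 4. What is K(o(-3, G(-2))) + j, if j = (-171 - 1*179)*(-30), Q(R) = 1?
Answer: 10500 + √142 ≈ 10512.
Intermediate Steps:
o(X, T) = X - 12*T*X (o(X, T) = -12*T*X + X = X - 12*T*X)
K(d) = √(1 + d) (K(d) = √(d + 1) = √(1 + d))
j = 10500 (j = (-171 - 179)*(-30) = -350*(-30) = 10500)
K(o(-3, G(-2))) + j = √(1 - 3*(1 - 12*4)) + 10500 = √(1 - 3*(1 - 48)) + 10500 = √(1 - 3*(-47)) + 10500 = √(1 + 141) + 10500 = √142 + 10500 = 10500 + √142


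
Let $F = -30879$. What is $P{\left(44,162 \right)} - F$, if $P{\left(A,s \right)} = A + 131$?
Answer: $31054$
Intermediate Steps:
$P{\left(A,s \right)} = 131 + A$
$P{\left(44,162 \right)} - F = \left(131 + 44\right) - -30879 = 175 + 30879 = 31054$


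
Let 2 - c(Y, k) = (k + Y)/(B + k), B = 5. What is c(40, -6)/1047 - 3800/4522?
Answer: -33472/41531 ≈ -0.80595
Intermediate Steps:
c(Y, k) = 2 - (Y + k)/(5 + k) (c(Y, k) = 2 - (k + Y)/(5 + k) = 2 - (Y + k)/(5 + k))
c(40, -6)/1047 - 3800/4522 = ((10 - 6 - 1*40)/(5 - 6))/1047 - 3800/4522 = ((10 - 6 - 40)/(-1))*(1/1047) - 3800*1/4522 = -1*(-36)*(1/1047) - 100/119 = 36*(1/1047) - 100/119 = 12/349 - 100/119 = -33472/41531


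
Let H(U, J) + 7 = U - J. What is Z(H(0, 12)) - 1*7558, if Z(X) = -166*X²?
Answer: -67484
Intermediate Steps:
H(U, J) = -7 + U - J (H(U, J) = -7 + (U - J) = -7 + U - J)
Z(H(0, 12)) - 1*7558 = -166*(-7 + 0 - 1*12)² - 1*7558 = -166*(-7 + 0 - 12)² - 7558 = -166*(-19)² - 7558 = -166*361 - 7558 = -59926 - 7558 = -67484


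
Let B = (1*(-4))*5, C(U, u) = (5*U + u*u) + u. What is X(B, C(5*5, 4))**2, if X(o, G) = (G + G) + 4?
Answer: 86436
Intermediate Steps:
C(U, u) = u + u**2 + 5*U (C(U, u) = (5*U + u**2) + u = (u**2 + 5*U) + u = u + u**2 + 5*U)
B = -20 (B = -4*5 = -20)
X(o, G) = 4 + 2*G (X(o, G) = 2*G + 4 = 4 + 2*G)
X(B, C(5*5, 4))**2 = (4 + 2*(4 + 4**2 + 5*(5*5)))**2 = (4 + 2*(4 + 16 + 5*25))**2 = (4 + 2*(4 + 16 + 125))**2 = (4 + 2*145)**2 = (4 + 290)**2 = 294**2 = 86436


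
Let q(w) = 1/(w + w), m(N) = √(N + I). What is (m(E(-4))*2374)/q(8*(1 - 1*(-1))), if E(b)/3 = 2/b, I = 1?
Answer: 37984*I*√2 ≈ 53718.0*I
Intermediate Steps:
E(b) = 6/b (E(b) = 3*(2/b) = 6/b)
m(N) = √(1 + N) (m(N) = √(N + 1) = √(1 + N))
q(w) = 1/(2*w)
(m(E(-4))*2374)/q(8*(1 - 1*(-1))) = (√(1 + 6/(-4))*2374)/((1/(2*((8*(1 - 1*(-1))))))) = (√(1 + 6*(-¼))*2374)/((1/(2*((8*(1 + 1)))))) = (√(1 - 3/2)*2374)/((1/(2*((8*2))))) = (√(-½)*2374)/(((½)/16)) = ((I*√2/2)*2374)/(((½)*(1/16))) = (1187*I*√2)/(1/32) = (1187*I*√2)*32 = 37984*I*√2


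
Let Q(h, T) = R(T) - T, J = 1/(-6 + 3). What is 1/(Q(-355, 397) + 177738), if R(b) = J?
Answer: 3/532022 ≈ 5.6389e-6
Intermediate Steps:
J = -⅓ (J = 1/(-3) = -⅓ ≈ -0.33333)
R(b) = -⅓
Q(h, T) = -⅓ - T
1/(Q(-355, 397) + 177738) = 1/((-⅓ - 1*397) + 177738) = 1/((-⅓ - 397) + 177738) = 1/(-1192/3 + 177738) = 1/(532022/3) = 3/532022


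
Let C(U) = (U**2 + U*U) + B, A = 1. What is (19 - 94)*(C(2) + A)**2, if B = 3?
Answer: -10800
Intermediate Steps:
C(U) = 3 + 2*U**2 (C(U) = (U**2 + U*U) + 3 = (U**2 + U**2) + 3 = 2*U**2 + 3 = 3 + 2*U**2)
(19 - 94)*(C(2) + A)**2 = (19 - 94)*((3 + 2*2**2) + 1)**2 = -75*((3 + 2*4) + 1)**2 = -75*((3 + 8) + 1)**2 = -75*(11 + 1)**2 = -75*12**2 = -75*144 = -10800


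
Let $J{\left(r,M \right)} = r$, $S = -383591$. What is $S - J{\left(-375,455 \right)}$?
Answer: $-383216$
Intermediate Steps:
$S - J{\left(-375,455 \right)} = -383591 - -375 = -383591 + 375 = -383216$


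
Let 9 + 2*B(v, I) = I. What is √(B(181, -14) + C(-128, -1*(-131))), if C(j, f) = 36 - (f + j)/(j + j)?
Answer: 5*√251/16 ≈ 4.9509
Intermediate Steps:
C(j, f) = 36 - (f + j)/(2*j)
B(v, I) = -9/2 + I/2
√(B(181, -14) + C(-128, -1*(-131))) = √((-9/2 + (½)*(-14)) + (½)*(-(-1)*(-131) + 71*(-128))/(-128)) = √((-9/2 - 7) + (½)*(-1/128)*(-1*131 - 9088)) = √(-23/2 + (½)*(-1/128)*(-131 - 9088)) = √(-23/2 + (½)*(-1/128)*(-9219)) = √(-23/2 + 9219/256) = √(6275/256) = 5*√251/16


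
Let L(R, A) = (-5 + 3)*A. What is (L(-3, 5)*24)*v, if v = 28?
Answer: -6720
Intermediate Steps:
L(R, A) = -2*A
(L(-3, 5)*24)*v = (-2*5*24)*28 = -10*24*28 = -240*28 = -6720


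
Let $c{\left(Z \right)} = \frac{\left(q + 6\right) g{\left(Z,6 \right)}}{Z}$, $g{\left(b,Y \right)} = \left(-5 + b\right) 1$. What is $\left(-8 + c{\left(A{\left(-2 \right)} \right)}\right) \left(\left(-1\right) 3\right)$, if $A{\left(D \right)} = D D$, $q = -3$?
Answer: $\frac{105}{4} \approx 26.25$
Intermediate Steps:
$g{\left(b,Y \right)} = -5 + b$
$A{\left(D \right)} = D^{2}$
$c{\left(Z \right)} = \frac{-15 + 3 Z}{Z}$ ($c{\left(Z \right)} = \frac{\left(-3 + 6\right) \left(-5 + Z\right)}{Z} = \frac{3 \left(-5 + Z\right)}{Z} = \frac{-15 + 3 Z}{Z}$)
$\left(-8 + c{\left(A{\left(-2 \right)} \right)}\right) \left(\left(-1\right) 3\right) = \left(-8 + \left(3 - \frac{15}{\left(-2\right)^{2}}\right)\right) \left(\left(-1\right) 3\right) = \left(-8 + \left(3 - \frac{15}{4}\right)\right) \left(-3\right) = \left(-8 - \frac{3}{4}\right) \left(-3\right) = \left(- \frac{35}{4}\right) \left(-3\right) = \frac{105}{4}$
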